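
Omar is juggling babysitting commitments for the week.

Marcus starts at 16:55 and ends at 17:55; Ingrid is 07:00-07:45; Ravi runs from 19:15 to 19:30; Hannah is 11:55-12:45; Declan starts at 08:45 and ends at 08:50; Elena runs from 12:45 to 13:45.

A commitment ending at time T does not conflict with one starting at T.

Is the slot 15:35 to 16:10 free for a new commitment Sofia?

Ingrid: ends 07:45 at or before Sofia starts 15:35 → clear.
Declan: ends 08:50 at or before Sofia starts 15:35 → clear.
Hannah: ends 12:45 at or before Sofia starts 15:35 → clear.
Elena: ends 13:45 at or before Sofia starts 15:35 → clear.
Marcus: starts 16:55 at or after Sofia ends 16:10 → clear.
Ravi: starts 19:15 at or after Sofia ends 16:10 → clear.

Yes — the slot is free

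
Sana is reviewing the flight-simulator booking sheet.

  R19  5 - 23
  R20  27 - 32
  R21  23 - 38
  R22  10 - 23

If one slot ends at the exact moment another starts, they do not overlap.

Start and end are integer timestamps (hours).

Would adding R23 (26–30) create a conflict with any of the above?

Yes — it overlaps R20, R21

R19: ends 23 at or before R23 starts 26 → clear.
R22: ends 23 at or before R23 starts 26 → clear.
R21: starts 23 before R23 ends 30, and ends 38 after R23 starts 26 → overlap.
R20: starts 27 before R23 ends 30, and ends 32 after R23 starts 26 → overlap.
R23 overlaps R20, R21.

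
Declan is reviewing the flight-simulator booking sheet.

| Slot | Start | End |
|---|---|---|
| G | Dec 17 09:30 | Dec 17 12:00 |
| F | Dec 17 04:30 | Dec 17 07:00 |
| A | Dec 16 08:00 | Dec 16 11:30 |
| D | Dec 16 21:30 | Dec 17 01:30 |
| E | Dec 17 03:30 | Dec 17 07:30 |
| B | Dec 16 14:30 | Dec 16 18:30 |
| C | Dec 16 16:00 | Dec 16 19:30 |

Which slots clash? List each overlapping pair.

Sorted by start: A, B, C, D, E, F, G.
B starts after A ends, so nothing later overlaps A either.
C starts before B ends → B and C overlap.
D starts after B ends, so nothing later overlaps B either.
D starts after C ends, so nothing later overlaps C either.
E starts after D ends, so nothing later overlaps D either.
F starts before E ends → E and F overlap.
G starts after E ends.
G starts after F ends.

B & C, E & F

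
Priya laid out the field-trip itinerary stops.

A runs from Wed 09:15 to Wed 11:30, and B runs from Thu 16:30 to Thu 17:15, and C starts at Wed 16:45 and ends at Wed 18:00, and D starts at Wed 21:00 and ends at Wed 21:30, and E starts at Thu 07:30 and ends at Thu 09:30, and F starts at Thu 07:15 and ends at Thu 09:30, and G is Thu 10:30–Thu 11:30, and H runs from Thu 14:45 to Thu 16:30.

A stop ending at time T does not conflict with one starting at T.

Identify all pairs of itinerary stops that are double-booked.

Sorted by start: A, C, D, F, E, G, H, B.
C starts after A ends; A is clear from here.
D starts after C ends; C is clear from here.
F starts after D ends; D is clear from here.
E starts before F ends → F and E overlap.
G starts after F ends; F is clear from here.
G starts after E ends; E is clear from here.
H starts after G ends; G is clear from here.
B starts exactly when H ends (back-to-back, no overlap).

E & F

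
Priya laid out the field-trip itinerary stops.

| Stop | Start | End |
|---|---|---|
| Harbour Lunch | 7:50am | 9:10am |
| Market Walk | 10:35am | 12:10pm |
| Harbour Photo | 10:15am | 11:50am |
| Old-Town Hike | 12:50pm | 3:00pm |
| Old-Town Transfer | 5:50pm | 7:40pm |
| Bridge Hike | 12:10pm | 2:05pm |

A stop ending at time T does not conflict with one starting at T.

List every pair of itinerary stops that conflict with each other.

Bridge Hike & Old-Town Hike, Harbour Photo & Market Walk

Two intervals overlap when each starts before the other ends.
Sorted by start: Harbour Lunch, Harbour Photo, Market Walk, Bridge Hike, Old-Town Hike, Old-Town Transfer.
Harbour Photo starts after Harbour Lunch ends, so Harbour Lunch has no further overlaps.
Market Walk starts before Harbour Photo ends → Harbour Photo and Market Walk overlap.
Bridge Hike starts after Harbour Photo ends, so Harbour Photo has no further overlaps.
Bridge Hike starts exactly when Market Walk ends (back-to-back, no overlap), so Market Walk has no further overlaps.
Old-Town Hike starts before Bridge Hike ends → Bridge Hike and Old-Town Hike overlap.
Old-Town Transfer starts after Bridge Hike ends.
Old-Town Transfer starts after Old-Town Hike ends.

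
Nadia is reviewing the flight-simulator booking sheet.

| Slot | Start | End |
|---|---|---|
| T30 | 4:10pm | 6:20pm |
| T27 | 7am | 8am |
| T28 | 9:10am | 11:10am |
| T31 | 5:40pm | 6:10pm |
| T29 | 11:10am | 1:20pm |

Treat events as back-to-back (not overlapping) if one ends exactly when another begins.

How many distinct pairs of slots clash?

Check each pair: they overlap iff neither finishes before the other starts.
Sorted by start: T27, T28, T29, T30, T31.
T28 starts after T27 ends; T27 is clear from here.
T29 starts exactly when T28 ends (back-to-back, no overlap); T28 is clear from here.
T30 starts after T29 ends; T29 is clear from here.
T31 starts before T30 ends → T30 and T31 overlap.
Overlapping pairs: T30 & T31 — 1 in total.

1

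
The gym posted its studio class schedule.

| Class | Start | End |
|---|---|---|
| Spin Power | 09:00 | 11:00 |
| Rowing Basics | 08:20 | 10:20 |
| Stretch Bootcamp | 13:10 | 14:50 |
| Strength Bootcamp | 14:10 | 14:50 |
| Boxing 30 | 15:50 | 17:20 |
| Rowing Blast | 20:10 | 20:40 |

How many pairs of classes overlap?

Check each pair: they overlap iff neither finishes before the other starts.
Sorted by start: Rowing Basics, Spin Power, Stretch Bootcamp, Strength Bootcamp, Boxing 30, Rowing Blast.
Spin Power starts before Rowing Basics ends → Rowing Basics and Spin Power overlap.
Stretch Bootcamp starts after Rowing Basics ends, so Rowing Basics has no further overlaps.
Stretch Bootcamp starts after Spin Power ends, so Spin Power has no further overlaps.
Strength Bootcamp starts before Stretch Bootcamp ends → Stretch Bootcamp and Strength Bootcamp overlap.
Boxing 30 starts after Stretch Bootcamp ends, so Stretch Bootcamp has no further overlaps.
Boxing 30 starts after Strength Bootcamp ends, so Strength Bootcamp has no further overlaps.
Rowing Blast starts after Boxing 30 ends.
Overlapping pairs: Rowing Basics & Spin Power, Strength Bootcamp & Stretch Bootcamp — 2 in total.

2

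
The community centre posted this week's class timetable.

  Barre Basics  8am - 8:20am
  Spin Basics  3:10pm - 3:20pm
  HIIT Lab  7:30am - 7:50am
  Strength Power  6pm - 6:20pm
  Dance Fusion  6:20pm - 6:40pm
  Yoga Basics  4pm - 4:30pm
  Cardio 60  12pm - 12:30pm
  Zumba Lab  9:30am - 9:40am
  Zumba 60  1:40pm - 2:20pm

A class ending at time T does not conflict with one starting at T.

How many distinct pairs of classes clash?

Check each pair: they overlap iff neither finishes before the other starts.
Sorted by start: HIIT Lab, Barre Basics, Zumba Lab, Cardio 60, Zumba 60, Spin Basics, Yoga Basics, Strength Power, Dance Fusion.
Barre Basics starts after HIIT Lab ends; HIIT Lab is clear from here.
Zumba Lab starts after Barre Basics ends; Barre Basics is clear from here.
Cardio 60 starts after Zumba Lab ends; Zumba Lab is clear from here.
Zumba 60 starts after Cardio 60 ends; Cardio 60 is clear from here.
Spin Basics starts after Zumba 60 ends; Zumba 60 is clear from here.
Yoga Basics starts after Spin Basics ends; Spin Basics is clear from here.
Strength Power starts after Yoga Basics ends; Yoga Basics is clear from here.
Dance Fusion starts exactly when Strength Power ends (back-to-back, no overlap).
No pair overlaps.

0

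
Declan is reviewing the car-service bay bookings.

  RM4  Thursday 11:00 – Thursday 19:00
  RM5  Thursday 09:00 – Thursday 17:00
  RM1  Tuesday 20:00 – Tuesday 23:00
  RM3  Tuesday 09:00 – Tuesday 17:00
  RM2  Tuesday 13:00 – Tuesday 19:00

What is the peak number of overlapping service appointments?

Sweep the timeline, counting +1 at each start and −1 at each end (ends before starts at a tie):
Tuesday 09:00 start RM3 → 1
Tuesday 13:00 start RM2 → 2
Tuesday 17:00 end RM3 → 1
Tuesday 19:00 end RM2 → 0
Tuesday 20:00 start RM1 → 1
Tuesday 23:00 end RM1 → 0
Thursday 09:00 start RM5 → 1
Thursday 11:00 start RM4 → 2
Thursday 17:00 end RM5 → 1
Thursday 19:00 end RM4 → 0
Peak is 2, at Tuesday 13:00 (RM2, RM3).

2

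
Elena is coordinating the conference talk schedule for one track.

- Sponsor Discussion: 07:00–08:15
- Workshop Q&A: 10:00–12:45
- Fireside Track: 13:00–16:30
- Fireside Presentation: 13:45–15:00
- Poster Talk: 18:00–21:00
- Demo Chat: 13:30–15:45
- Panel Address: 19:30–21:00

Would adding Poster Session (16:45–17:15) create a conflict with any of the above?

No — it doesn't clash with anything

Sponsor Discussion: ends 08:15 at or before Poster Session starts 16:45 → clear.
Workshop Q&A: ends 12:45 at or before Poster Session starts 16:45 → clear.
Fireside Track: ends 16:30 at or before Poster Session starts 16:45 → clear.
Demo Chat: ends 15:45 at or before Poster Session starts 16:45 → clear.
Fireside Presentation: ends 15:00 at or before Poster Session starts 16:45 → clear.
Poster Talk: starts 18:00 at or after Poster Session ends 17:15 → clear.
Panel Address: starts 19:30 at or after Poster Session ends 17:15 → clear.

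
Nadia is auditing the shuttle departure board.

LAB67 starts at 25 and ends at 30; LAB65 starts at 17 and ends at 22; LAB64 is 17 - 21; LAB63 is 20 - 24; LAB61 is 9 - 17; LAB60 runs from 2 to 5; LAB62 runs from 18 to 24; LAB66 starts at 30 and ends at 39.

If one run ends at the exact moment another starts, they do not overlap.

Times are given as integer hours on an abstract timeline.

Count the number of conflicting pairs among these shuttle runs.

Two intervals overlap when each starts before the other ends.
Sorted by start: LAB60, LAB61, LAB64, LAB65, LAB62, LAB63, LAB67, LAB66.
LAB61 starts after LAB60 ends; LAB60 is clear from here.
LAB64 starts exactly when LAB61 ends (back-to-back, no overlap); LAB61 is clear from here.
LAB65 starts before LAB64 ends → LAB64 and LAB65 overlap.
LAB62 starts before LAB64 ends → LAB64 and LAB62 overlap.
LAB63 starts before LAB64 ends → LAB64 and LAB63 overlap.
LAB67 starts after LAB64 ends; LAB64 is clear from here.
LAB62 starts before LAB65 ends → LAB65 and LAB62 overlap.
LAB63 starts before LAB65 ends → LAB65 and LAB63 overlap.
LAB67 starts after LAB65 ends; LAB65 is clear from here.
LAB63 starts before LAB62 ends → LAB62 and LAB63 overlap.
LAB67 starts after LAB62 ends; LAB62 is clear from here.
LAB67 starts after LAB63 ends; LAB63 is clear from here.
LAB66 starts exactly when LAB67 ends (back-to-back, no overlap).
Overlapping pairs: LAB62 & LAB63, LAB62 & LAB64, LAB62 & LAB65, LAB63 & LAB64, LAB63 & LAB65, LAB64 & LAB65 — 6 in total.

6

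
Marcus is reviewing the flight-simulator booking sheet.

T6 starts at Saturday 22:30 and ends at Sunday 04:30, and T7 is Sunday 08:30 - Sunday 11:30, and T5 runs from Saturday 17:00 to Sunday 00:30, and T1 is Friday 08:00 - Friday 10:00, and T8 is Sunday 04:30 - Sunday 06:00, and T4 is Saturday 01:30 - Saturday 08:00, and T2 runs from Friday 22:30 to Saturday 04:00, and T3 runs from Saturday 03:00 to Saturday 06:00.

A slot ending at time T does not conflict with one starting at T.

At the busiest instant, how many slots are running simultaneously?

Sort all start/end points and keep a running count:
Friday 08:00 start T1 → 1
Friday 10:00 end T1 → 0
Friday 22:30 start T2 → 1
Saturday 01:30 start T4 → 2
Saturday 03:00 start T3 → 3
Saturday 04:00 end T2 → 2
Saturday 06:00 end T3 → 1
Saturday 08:00 end T4 → 0
Saturday 17:00 start T5 → 1
Saturday 22:30 start T6 → 2
Sunday 00:30 end T5 → 1
Sunday 04:30 end T6 → 0
Sunday 04:30 start T8 → 1
Sunday 06:00 end T8 → 0
Sunday 08:30 start T7 → 1
Sunday 11:30 end T7 → 0
Peak is 3, at Saturday 03:00 (T2, T3, T4).

3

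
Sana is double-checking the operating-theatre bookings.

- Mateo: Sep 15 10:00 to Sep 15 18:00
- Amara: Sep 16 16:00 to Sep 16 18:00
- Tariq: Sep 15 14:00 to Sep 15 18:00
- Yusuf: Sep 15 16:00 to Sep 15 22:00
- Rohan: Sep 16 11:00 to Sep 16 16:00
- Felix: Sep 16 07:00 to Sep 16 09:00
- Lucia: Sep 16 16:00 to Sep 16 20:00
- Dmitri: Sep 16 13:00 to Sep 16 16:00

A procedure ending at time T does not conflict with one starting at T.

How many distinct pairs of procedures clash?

5

Sorted by start: Mateo, Tariq, Yusuf, Felix, Rohan, Dmitri, Amara, Lucia.
Tariq starts before Mateo ends → Mateo and Tariq overlap.
Yusuf starts before Mateo ends → Mateo and Yusuf overlap.
Felix starts after Mateo ends, so nothing later overlaps Mateo either.
Yusuf starts before Tariq ends → Tariq and Yusuf overlap.
Felix starts after Tariq ends, so nothing later overlaps Tariq either.
Felix starts after Yusuf ends, so nothing later overlaps Yusuf either.
Rohan starts after Felix ends, so nothing later overlaps Felix either.
Dmitri starts before Rohan ends → Rohan and Dmitri overlap.
Amara starts exactly when Rohan ends (back-to-back, no overlap), so nothing later overlaps Rohan either.
Amara starts exactly when Dmitri ends (back-to-back, no overlap), so nothing later overlaps Dmitri either.
Lucia starts before Amara ends → Amara and Lucia overlap.
Overlapping pairs: Amara & Lucia, Dmitri & Rohan, Mateo & Tariq, Mateo & Yusuf, Tariq & Yusuf — 5 in total.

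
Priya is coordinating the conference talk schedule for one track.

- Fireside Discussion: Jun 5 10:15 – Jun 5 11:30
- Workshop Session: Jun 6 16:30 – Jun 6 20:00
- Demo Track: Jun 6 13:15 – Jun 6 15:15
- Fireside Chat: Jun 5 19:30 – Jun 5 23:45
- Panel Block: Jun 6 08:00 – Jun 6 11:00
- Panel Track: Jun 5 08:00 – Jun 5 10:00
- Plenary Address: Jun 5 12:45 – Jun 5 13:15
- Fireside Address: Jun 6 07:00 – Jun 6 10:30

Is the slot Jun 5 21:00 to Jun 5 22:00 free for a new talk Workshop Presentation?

Panel Track: ends Jun 5 10:00 at or before Workshop Presentation starts Jun 5 21:00 → clear.
Fireside Discussion: ends Jun 5 11:30 at or before Workshop Presentation starts Jun 5 21:00 → clear.
Plenary Address: ends Jun 5 13:15 at or before Workshop Presentation starts Jun 5 21:00 → clear.
Fireside Chat: starts Jun 5 19:30 before Workshop Presentation ends Jun 5 22:00, and ends Jun 5 23:45 after Workshop Presentation starts Jun 5 21:00 → overlap.
Fireside Address: starts Jun 6 07:00 at or after Workshop Presentation ends Jun 5 22:00 → clear.
Panel Block: starts Jun 6 08:00 at or after Workshop Presentation ends Jun 5 22:00 → clear.
Demo Track: starts Jun 6 13:15 at or after Workshop Presentation ends Jun 5 22:00 → clear.
Workshop Session: starts Jun 6 16:30 at or after Workshop Presentation ends Jun 5 22:00 → clear.
Workshop Presentation overlaps Fireside Chat.

No — it overlaps Fireside Chat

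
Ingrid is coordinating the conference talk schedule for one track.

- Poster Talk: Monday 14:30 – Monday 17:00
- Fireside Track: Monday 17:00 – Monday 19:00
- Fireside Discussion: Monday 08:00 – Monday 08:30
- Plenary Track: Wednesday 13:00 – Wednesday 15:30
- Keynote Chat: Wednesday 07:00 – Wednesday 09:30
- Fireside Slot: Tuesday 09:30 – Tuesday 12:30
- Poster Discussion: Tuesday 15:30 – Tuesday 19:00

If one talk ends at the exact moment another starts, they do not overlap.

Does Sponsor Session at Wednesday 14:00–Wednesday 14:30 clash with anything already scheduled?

Fireside Discussion: ends Monday 08:30 at or before Sponsor Session starts Wednesday 14:00 → clear.
Poster Talk: ends Monday 17:00 at or before Sponsor Session starts Wednesday 14:00 → clear.
Fireside Track: ends Monday 19:00 at or before Sponsor Session starts Wednesday 14:00 → clear.
Fireside Slot: ends Tuesday 12:30 at or before Sponsor Session starts Wednesday 14:00 → clear.
Poster Discussion: ends Tuesday 19:00 at or before Sponsor Session starts Wednesday 14:00 → clear.
Keynote Chat: ends Wednesday 09:30 at or before Sponsor Session starts Wednesday 14:00 → clear.
Plenary Track: starts Wednesday 13:00 before Sponsor Session ends Wednesday 14:30, and ends Wednesday 15:30 after Sponsor Session starts Wednesday 14:00 → overlap.
Sponsor Session overlaps Plenary Track.

Yes — it overlaps Plenary Track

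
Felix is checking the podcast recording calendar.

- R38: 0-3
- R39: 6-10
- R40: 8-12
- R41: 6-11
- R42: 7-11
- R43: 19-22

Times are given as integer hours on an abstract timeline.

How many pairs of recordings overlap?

Sorted by start: R38, R39, R41, R42, R40, R43.
R39 starts after R38 ends; R38 is clear from here.
R41 starts before R39 ends → R39 and R41 overlap.
R42 starts before R39 ends → R39 and R42 overlap.
R40 starts before R39 ends → R39 and R40 overlap.
R43 starts after R39 ends.
R42 starts before R41 ends → R41 and R42 overlap.
R40 starts before R41 ends → R41 and R40 overlap.
R43 starts after R41 ends.
R40 starts before R42 ends → R42 and R40 overlap.
R43 starts after R42 ends.
R43 starts after R40 ends.
Overlapping pairs: R39 & R40, R39 & R41, R39 & R42, R40 & R41, R40 & R42, R41 & R42 — 6 in total.

6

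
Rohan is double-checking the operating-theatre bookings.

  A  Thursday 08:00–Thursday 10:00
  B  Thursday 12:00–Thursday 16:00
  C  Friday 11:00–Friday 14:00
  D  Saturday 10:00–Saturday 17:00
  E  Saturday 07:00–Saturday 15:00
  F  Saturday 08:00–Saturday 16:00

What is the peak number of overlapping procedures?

Sweep the timeline, counting +1 at each start and −1 at each end (ends before starts at a tie):
Thursday 08:00 start A → 1
Thursday 10:00 end A → 0
Thursday 12:00 start B → 1
Thursday 16:00 end B → 0
Friday 11:00 start C → 1
Friday 14:00 end C → 0
Saturday 07:00 start E → 1
Saturday 08:00 start F → 2
Saturday 10:00 start D → 3
Saturday 15:00 end E → 2
Saturday 16:00 end F → 1
Saturday 17:00 end D → 0
Peak is 3, at Saturday 10:00 (D, E, F).

3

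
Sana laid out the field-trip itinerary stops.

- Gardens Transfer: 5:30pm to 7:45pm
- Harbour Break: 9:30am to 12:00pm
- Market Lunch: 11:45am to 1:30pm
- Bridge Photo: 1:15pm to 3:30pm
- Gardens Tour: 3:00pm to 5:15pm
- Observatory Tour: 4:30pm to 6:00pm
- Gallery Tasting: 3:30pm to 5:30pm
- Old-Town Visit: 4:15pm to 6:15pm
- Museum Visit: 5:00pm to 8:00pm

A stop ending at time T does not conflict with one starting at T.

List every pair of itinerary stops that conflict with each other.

Sorted by start: Harbour Break, Market Lunch, Bridge Photo, Gardens Tour, Gallery Tasting, Old-Town Visit, Observatory Tour, Museum Visit, Gardens Transfer.
Market Lunch starts before Harbour Break ends → Harbour Break and Market Lunch overlap.
Bridge Photo starts after Harbour Break ends, so Harbour Break has no further overlaps.
Bridge Photo starts before Market Lunch ends → Market Lunch and Bridge Photo overlap.
Gardens Tour starts after Market Lunch ends, so Market Lunch has no further overlaps.
Gardens Tour starts before Bridge Photo ends → Bridge Photo and Gardens Tour overlap.
Gallery Tasting starts exactly when Bridge Photo ends (back-to-back, no overlap), so Bridge Photo has no further overlaps.
Gallery Tasting starts before Gardens Tour ends → Gardens Tour and Gallery Tasting overlap.
Old-Town Visit starts before Gardens Tour ends → Gardens Tour and Old-Town Visit overlap.
Observatory Tour starts before Gardens Tour ends → Gardens Tour and Observatory Tour overlap.
Museum Visit starts before Gardens Tour ends → Gardens Tour and Museum Visit overlap.
Gardens Transfer starts after Gardens Tour ends.
Old-Town Visit starts before Gallery Tasting ends → Gallery Tasting and Old-Town Visit overlap.
Observatory Tour starts before Gallery Tasting ends → Gallery Tasting and Observatory Tour overlap.
Museum Visit starts before Gallery Tasting ends → Gallery Tasting and Museum Visit overlap.
Gardens Transfer starts exactly when Gallery Tasting ends (back-to-back, no overlap).
Observatory Tour starts before Old-Town Visit ends → Old-Town Visit and Observatory Tour overlap.
Museum Visit starts before Old-Town Visit ends → Old-Town Visit and Museum Visit overlap.
Gardens Transfer starts before Old-Town Visit ends → Old-Town Visit and Gardens Transfer overlap.
Museum Visit starts before Observatory Tour ends → Observatory Tour and Museum Visit overlap.
Gardens Transfer starts before Observatory Tour ends → Observatory Tour and Gardens Transfer overlap.
Gardens Transfer starts before Museum Visit ends → Museum Visit and Gardens Transfer overlap.

Bridge Photo & Gardens Tour, Bridge Photo & Market Lunch, Gallery Tasting & Gardens Tour, Gallery Tasting & Museum Visit, Gallery Tasting & Observatory Tour, Gallery Tasting & Old-Town Visit, Gardens Tour & Museum Visit, Gardens Tour & Observatory Tour, Gardens Tour & Old-Town Visit, Gardens Transfer & Museum Visit, Gardens Transfer & Observatory Tour, Gardens Transfer & Old-Town Visit, Harbour Break & Market Lunch, Museum Visit & Observatory Tour, Museum Visit & Old-Town Visit, Observatory Tour & Old-Town Visit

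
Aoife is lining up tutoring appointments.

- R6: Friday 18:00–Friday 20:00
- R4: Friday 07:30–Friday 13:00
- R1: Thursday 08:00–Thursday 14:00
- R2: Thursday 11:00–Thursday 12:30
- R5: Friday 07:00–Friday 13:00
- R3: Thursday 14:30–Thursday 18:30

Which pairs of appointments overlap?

Sorted by start: R1, R2, R3, R5, R4, R6.
R2 starts before R1 ends → R1 and R2 overlap.
R3 starts after R1 ends, so R1 has no further overlaps.
R3 starts after R2 ends, so R2 has no further overlaps.
R5 starts after R3 ends, so R3 has no further overlaps.
R4 starts before R5 ends → R5 and R4 overlap.
R6 starts after R5 ends.
R6 starts after R4 ends.

R1 & R2, R4 & R5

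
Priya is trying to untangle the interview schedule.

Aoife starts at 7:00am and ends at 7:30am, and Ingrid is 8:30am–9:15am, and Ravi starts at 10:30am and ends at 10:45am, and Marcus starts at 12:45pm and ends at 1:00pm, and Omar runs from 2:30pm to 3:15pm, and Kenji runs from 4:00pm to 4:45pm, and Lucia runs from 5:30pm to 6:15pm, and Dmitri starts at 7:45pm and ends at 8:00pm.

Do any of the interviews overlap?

Two intervals overlap when each starts before the other ends.
Sorted by start: Aoife, Ingrid, Ravi, Marcus, Omar, Kenji, Lucia, Dmitri.
Ingrid starts after Aoife ends — done with Aoife.
Ravi starts after Ingrid ends — done with Ingrid.
Marcus starts after Ravi ends — done with Ravi.
Omar starts after Marcus ends — done with Marcus.
Kenji starts after Omar ends — done with Omar.
Lucia starts after Kenji ends — done with Kenji.
Dmitri starts after Lucia ends.
Every pair is clear; the schedule has no overlaps.

No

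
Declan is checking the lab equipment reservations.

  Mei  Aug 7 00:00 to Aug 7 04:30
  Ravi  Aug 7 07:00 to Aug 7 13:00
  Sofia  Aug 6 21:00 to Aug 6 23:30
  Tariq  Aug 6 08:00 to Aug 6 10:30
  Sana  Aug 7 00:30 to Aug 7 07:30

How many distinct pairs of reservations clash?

2

Sorted by start: Tariq, Sofia, Mei, Sana, Ravi.
Sofia starts after Tariq ends, so Tariq has no further overlaps.
Mei starts after Sofia ends, so Sofia has no further overlaps.
Sana starts before Mei ends → Mei and Sana overlap.
Ravi starts after Mei ends.
Ravi starts before Sana ends → Sana and Ravi overlap.
Overlapping pairs: Mei & Sana, Ravi & Sana — 2 in total.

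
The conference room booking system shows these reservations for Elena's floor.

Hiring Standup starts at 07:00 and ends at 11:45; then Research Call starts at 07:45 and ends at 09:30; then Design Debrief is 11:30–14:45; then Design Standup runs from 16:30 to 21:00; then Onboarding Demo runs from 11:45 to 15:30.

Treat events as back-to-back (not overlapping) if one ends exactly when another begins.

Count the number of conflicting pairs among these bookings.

Sorted by start: Hiring Standup, Research Call, Design Debrief, Onboarding Demo, Design Standup.
Research Call starts before Hiring Standup ends → Hiring Standup and Research Call overlap.
Design Debrief starts before Hiring Standup ends → Hiring Standup and Design Debrief overlap.
Onboarding Demo starts exactly when Hiring Standup ends (back-to-back, no overlap); Hiring Standup is clear from here.
Design Debrief starts after Research Call ends; Research Call is clear from here.
Onboarding Demo starts before Design Debrief ends → Design Debrief and Onboarding Demo overlap.
Design Standup starts after Design Debrief ends.
Design Standup starts after Onboarding Demo ends.
Overlapping pairs: Design Debrief & Hiring Standup, Design Debrief & Onboarding Demo, Hiring Standup & Research Call — 3 in total.

3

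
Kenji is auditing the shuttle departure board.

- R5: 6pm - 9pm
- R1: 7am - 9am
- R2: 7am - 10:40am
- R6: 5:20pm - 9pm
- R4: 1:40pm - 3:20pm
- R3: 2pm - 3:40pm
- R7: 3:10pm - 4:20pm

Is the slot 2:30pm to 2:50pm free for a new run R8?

No — it overlaps R3, R4

R1: ends 9am at or before R8 starts 2:30pm → clear.
R2: ends 10:40am at or before R8 starts 2:30pm → clear.
R4: starts 1:40pm before R8 ends 2:50pm, and ends 3:20pm after R8 starts 2:30pm → overlap.
R3: starts 2pm before R8 ends 2:50pm, and ends 3:40pm after R8 starts 2:30pm → overlap.
R7: starts 3:10pm at or after R8 ends 2:50pm → clear.
R6: starts 5:20pm at or after R8 ends 2:50pm → clear.
R5: starts 6pm at or after R8 ends 2:50pm → clear.
R8 overlaps R3, R4.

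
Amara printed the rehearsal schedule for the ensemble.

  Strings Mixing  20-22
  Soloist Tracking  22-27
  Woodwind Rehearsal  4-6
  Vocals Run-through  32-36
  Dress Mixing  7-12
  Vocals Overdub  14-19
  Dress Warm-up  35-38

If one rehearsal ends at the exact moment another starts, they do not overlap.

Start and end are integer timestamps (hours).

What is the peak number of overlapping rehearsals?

Sweep the timeline, counting +1 at each start and −1 at each end (ends before starts at a tie):
4 start Woodwind Rehearsal → 1
6 end Woodwind Rehearsal → 0
7 start Dress Mixing → 1
12 end Dress Mixing → 0
14 start Vocals Overdub → 1
19 end Vocals Overdub → 0
20 start Strings Mixing → 1
22 end Strings Mixing → 0
22 start Soloist Tracking → 1
27 end Soloist Tracking → 0
32 start Vocals Run-through → 1
35 start Dress Warm-up → 2
36 end Vocals Run-through → 1
38 end Dress Warm-up → 0
Peak is 2, at 35 (Dress Warm-up, Vocals Run-through).

2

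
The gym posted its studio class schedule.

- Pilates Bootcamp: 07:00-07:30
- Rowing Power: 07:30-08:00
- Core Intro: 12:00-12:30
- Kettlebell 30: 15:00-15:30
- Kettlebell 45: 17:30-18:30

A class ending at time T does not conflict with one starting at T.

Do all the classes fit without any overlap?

Yes

Sorted by start: Pilates Bootcamp, Rowing Power, Core Intro, Kettlebell 30, Kettlebell 45.
Rowing Power starts exactly when Pilates Bootcamp ends (back-to-back, no overlap); Pilates Bootcamp is clear from here.
Core Intro starts after Rowing Power ends; Rowing Power is clear from here.
Kettlebell 30 starts after Core Intro ends; Core Intro is clear from here.
Kettlebell 45 starts after Kettlebell 30 ends.
Every pair is clear; the schedule has no overlaps.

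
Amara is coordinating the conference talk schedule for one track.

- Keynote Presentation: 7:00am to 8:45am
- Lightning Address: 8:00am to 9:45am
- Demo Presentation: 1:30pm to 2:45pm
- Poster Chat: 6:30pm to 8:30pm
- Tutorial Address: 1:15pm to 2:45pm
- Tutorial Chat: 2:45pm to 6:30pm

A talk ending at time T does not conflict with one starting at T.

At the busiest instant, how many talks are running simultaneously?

2

Sort all start/end points and keep a running count:
7:00am start Keynote Presentation → 1
8:00am start Lightning Address → 2
8:45am end Keynote Presentation → 1
9:45am end Lightning Address → 0
1:15pm start Tutorial Address → 1
1:30pm start Demo Presentation → 2
2:45pm end Demo Presentation → 1
2:45pm end Tutorial Address → 0
2:45pm start Tutorial Chat → 1
6:30pm end Tutorial Chat → 0
6:30pm start Poster Chat → 1
8:30pm end Poster Chat → 0
Peak is 2, at 8:00am (Keynote Presentation, Lightning Address).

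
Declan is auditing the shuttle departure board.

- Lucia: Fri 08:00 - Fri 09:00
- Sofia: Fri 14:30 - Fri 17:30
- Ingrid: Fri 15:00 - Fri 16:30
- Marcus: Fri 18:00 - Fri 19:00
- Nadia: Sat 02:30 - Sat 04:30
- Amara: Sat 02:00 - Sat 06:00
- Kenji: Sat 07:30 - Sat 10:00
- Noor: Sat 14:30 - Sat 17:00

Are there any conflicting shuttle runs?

Yes

Sorted by start: Lucia, Sofia, Ingrid, Marcus, Amara, Nadia, Kenji, Noor.
Sofia starts after Lucia ends, so Lucia has no further overlaps.
Ingrid starts before Sofia ends → Sofia and Ingrid overlap.
That's a conflict, so the schedule is not conflict-free.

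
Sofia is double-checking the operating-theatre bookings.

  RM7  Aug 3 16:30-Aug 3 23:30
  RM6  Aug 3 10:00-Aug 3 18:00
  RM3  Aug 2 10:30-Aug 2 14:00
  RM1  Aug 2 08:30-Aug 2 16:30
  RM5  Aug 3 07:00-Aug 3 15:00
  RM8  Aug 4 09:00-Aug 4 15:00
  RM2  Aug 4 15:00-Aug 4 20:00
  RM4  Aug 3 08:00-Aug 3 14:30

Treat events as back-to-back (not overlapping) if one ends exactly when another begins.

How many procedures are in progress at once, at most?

3

Walk through starts and ends in time order (an end at T is processed before a start at T):
Aug 2 08:30 start RM1 → 1
Aug 2 10:30 start RM3 → 2
Aug 2 14:00 end RM3 → 1
Aug 2 16:30 end RM1 → 0
Aug 3 07:00 start RM5 → 1
Aug 3 08:00 start RM4 → 2
Aug 3 10:00 start RM6 → 3
Aug 3 14:30 end RM4 → 2
Aug 3 15:00 end RM5 → 1
Aug 3 16:30 start RM7 → 2
Aug 3 18:00 end RM6 → 1
Aug 3 23:30 end RM7 → 0
Aug 4 09:00 start RM8 → 1
Aug 4 15:00 end RM8 → 0
Aug 4 15:00 start RM2 → 1
Aug 4 20:00 end RM2 → 0
Peak is 3, at Aug 3 10:00 (RM4, RM5, RM6).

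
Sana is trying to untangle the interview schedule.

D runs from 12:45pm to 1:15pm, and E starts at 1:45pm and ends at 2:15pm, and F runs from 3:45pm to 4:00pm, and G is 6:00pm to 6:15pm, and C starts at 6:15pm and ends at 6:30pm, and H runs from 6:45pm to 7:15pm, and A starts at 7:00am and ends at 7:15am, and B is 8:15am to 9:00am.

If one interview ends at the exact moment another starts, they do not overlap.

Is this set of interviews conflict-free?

Yes

Sorted by start: A, B, D, E, F, G, C, H.
B starts after A ends; A is clear from here.
D starts after B ends; B is clear from here.
E starts after D ends; D is clear from here.
F starts after E ends; E is clear from here.
G starts after F ends; F is clear from here.
C starts exactly when G ends (back-to-back, no overlap); G is clear from here.
H starts after C ends.
Every pair is clear; the schedule has no overlaps.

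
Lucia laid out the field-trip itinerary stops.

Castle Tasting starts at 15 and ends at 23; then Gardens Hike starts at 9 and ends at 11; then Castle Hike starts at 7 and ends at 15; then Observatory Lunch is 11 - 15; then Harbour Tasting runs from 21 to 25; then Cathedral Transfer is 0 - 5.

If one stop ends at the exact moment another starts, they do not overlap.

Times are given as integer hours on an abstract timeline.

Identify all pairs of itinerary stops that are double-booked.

Two intervals overlap when each starts before the other ends.
Sorted by start: Cathedral Transfer, Castle Hike, Gardens Hike, Observatory Lunch, Castle Tasting, Harbour Tasting.
Castle Hike starts after Cathedral Transfer ends; Cathedral Transfer is clear from here.
Gardens Hike starts before Castle Hike ends → Castle Hike and Gardens Hike overlap.
Observatory Lunch starts before Castle Hike ends → Castle Hike and Observatory Lunch overlap.
Castle Tasting starts exactly when Castle Hike ends (back-to-back, no overlap); Castle Hike is clear from here.
Observatory Lunch starts exactly when Gardens Hike ends (back-to-back, no overlap); Gardens Hike is clear from here.
Castle Tasting starts exactly when Observatory Lunch ends (back-to-back, no overlap); Observatory Lunch is clear from here.
Harbour Tasting starts before Castle Tasting ends → Castle Tasting and Harbour Tasting overlap.

Castle Hike & Gardens Hike, Castle Hike & Observatory Lunch, Castle Tasting & Harbour Tasting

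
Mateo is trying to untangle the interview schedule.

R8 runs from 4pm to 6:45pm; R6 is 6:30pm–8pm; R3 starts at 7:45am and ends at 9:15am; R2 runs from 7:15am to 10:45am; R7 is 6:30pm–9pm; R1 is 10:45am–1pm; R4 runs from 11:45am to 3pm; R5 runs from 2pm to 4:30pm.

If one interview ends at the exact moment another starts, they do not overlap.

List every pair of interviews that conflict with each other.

Check each pair: they overlap iff neither finishes before the other starts.
Sorted by start: R2, R3, R1, R4, R5, R8, R6, R7.
R3 starts before R2 ends → R2 and R3 overlap.
R1 starts exactly when R2 ends (back-to-back, no overlap); R2 is clear from here.
R1 starts after R3 ends; R3 is clear from here.
R4 starts before R1 ends → R1 and R4 overlap.
R5 starts after R1 ends; R1 is clear from here.
R5 starts before R4 ends → R4 and R5 overlap.
R8 starts after R4 ends; R4 is clear from here.
R8 starts before R5 ends → R5 and R8 overlap.
R6 starts after R5 ends; R5 is clear from here.
R6 starts before R8 ends → R8 and R6 overlap.
R7 starts before R8 ends → R8 and R7 overlap.
R7 starts before R6 ends → R6 and R7 overlap.

R1 & R4, R2 & R3, R4 & R5, R5 & R8, R6 & R7, R6 & R8, R7 & R8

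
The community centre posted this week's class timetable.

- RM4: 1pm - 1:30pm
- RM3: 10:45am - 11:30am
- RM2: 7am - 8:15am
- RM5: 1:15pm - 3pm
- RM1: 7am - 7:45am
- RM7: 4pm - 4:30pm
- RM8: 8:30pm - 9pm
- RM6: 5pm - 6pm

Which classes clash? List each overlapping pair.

Sorted by start: RM1, RM2, RM3, RM4, RM5, RM7, RM6, RM8.
RM2 starts before RM1 ends → RM1 and RM2 overlap.
RM3 starts after RM1 ends — done with RM1.
RM3 starts after RM2 ends — done with RM2.
RM4 starts after RM3 ends — done with RM3.
RM5 starts before RM4 ends → RM4 and RM5 overlap.
RM7 starts after RM4 ends — done with RM4.
RM7 starts after RM5 ends — done with RM5.
RM6 starts after RM7 ends — done with RM7.
RM8 starts after RM6 ends.

RM1 & RM2, RM4 & RM5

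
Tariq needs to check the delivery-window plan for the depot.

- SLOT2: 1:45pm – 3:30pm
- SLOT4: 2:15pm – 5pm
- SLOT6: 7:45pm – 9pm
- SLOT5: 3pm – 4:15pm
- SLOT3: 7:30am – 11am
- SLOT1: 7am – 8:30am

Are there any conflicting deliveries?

Yes

Two intervals overlap when each starts before the other ends.
Sorted by start: SLOT1, SLOT3, SLOT2, SLOT4, SLOT5, SLOT6.
SLOT3 starts before SLOT1 ends → SLOT1 and SLOT3 overlap.
That's a conflict, so the schedule is not conflict-free.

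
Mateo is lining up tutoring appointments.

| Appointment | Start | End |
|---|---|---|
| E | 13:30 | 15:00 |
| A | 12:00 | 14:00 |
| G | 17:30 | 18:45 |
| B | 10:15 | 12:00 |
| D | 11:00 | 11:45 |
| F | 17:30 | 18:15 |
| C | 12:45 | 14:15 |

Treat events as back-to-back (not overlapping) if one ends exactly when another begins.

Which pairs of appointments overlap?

A & C, A & E, B & D, C & E, F & G

Sorted by start: B, D, A, C, E, F, G.
D starts before B ends → B and D overlap.
A starts exactly when B ends (back-to-back, no overlap) — done with B.
A starts after D ends — done with D.
C starts before A ends → A and C overlap.
E starts before A ends → A and E overlap.
F starts after A ends — done with A.
E starts before C ends → C and E overlap.
F starts after C ends — done with C.
F starts after E ends — done with E.
G starts before F ends → F and G overlap.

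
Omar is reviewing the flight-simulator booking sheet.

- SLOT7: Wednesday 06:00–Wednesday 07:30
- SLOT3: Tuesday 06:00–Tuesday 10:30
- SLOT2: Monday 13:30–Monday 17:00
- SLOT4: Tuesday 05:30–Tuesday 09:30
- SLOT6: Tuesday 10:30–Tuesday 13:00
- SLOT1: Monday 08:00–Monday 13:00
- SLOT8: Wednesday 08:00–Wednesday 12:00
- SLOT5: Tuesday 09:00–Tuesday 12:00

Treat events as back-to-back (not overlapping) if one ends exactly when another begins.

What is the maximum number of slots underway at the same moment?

3

Sweep the timeline, counting +1 at each start and −1 at each end (ends before starts at a tie):
Monday 08:00 start SLOT1 → 1
Monday 13:00 end SLOT1 → 0
Monday 13:30 start SLOT2 → 1
Monday 17:00 end SLOT2 → 0
Tuesday 05:30 start SLOT4 → 1
Tuesday 06:00 start SLOT3 → 2
Tuesday 09:00 start SLOT5 → 3
Tuesday 09:30 end SLOT4 → 2
Tuesday 10:30 end SLOT3 → 1
Tuesday 10:30 start SLOT6 → 2
Tuesday 12:00 end SLOT5 → 1
Tuesday 13:00 end SLOT6 → 0
Wednesday 06:00 start SLOT7 → 1
Wednesday 07:30 end SLOT7 → 0
Wednesday 08:00 start SLOT8 → 1
Wednesday 12:00 end SLOT8 → 0
Peak is 3, at Tuesday 09:00 (SLOT3, SLOT4, SLOT5).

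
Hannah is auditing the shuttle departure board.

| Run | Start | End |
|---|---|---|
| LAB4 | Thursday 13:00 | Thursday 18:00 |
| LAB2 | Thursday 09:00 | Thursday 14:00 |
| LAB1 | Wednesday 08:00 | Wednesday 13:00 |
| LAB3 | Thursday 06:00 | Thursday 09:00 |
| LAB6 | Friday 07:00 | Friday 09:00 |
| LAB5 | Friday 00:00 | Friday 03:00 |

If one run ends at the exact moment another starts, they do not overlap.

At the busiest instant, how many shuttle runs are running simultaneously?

2

Sweep the timeline, counting +1 at each start and −1 at each end (ends before starts at a tie):
Wednesday 08:00 start LAB1 → 1
Wednesday 13:00 end LAB1 → 0
Thursday 06:00 start LAB3 → 1
Thursday 09:00 end LAB3 → 0
Thursday 09:00 start LAB2 → 1
Thursday 13:00 start LAB4 → 2
Thursday 14:00 end LAB2 → 1
Thursday 18:00 end LAB4 → 0
Friday 00:00 start LAB5 → 1
Friday 03:00 end LAB5 → 0
Friday 07:00 start LAB6 → 1
Friday 09:00 end LAB6 → 0
Peak is 2, at Thursday 13:00 (LAB2, LAB4).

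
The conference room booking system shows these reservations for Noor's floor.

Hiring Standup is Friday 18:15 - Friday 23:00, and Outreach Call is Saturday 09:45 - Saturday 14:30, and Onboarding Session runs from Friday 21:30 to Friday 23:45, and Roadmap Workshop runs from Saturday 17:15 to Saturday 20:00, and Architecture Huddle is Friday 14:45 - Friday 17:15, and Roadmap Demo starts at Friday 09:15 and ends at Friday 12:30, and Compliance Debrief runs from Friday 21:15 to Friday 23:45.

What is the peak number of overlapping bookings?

Sweep the timeline, counting +1 at each start and −1 at each end (ends before starts at a tie):
Friday 09:15 start Roadmap Demo → 1
Friday 12:30 end Roadmap Demo → 0
Friday 14:45 start Architecture Huddle → 1
Friday 17:15 end Architecture Huddle → 0
Friday 18:15 start Hiring Standup → 1
Friday 21:15 start Compliance Debrief → 2
Friday 21:30 start Onboarding Session → 3
Friday 23:00 end Hiring Standup → 2
Friday 23:45 end Compliance Debrief → 1
Friday 23:45 end Onboarding Session → 0
Saturday 09:45 start Outreach Call → 1
Saturday 14:30 end Outreach Call → 0
Saturday 17:15 start Roadmap Workshop → 1
Saturday 20:00 end Roadmap Workshop → 0
Peak is 3, at Friday 21:30 (Compliance Debrief, Hiring Standup, Onboarding Session).

3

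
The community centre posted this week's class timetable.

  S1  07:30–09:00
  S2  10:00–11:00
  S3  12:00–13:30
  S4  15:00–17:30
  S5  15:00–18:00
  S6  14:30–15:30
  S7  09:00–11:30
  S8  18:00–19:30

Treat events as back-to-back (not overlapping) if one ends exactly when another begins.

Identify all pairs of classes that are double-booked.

Two intervals overlap when each starts before the other ends.
Sorted by start: S1, S7, S2, S3, S6, S4, S5, S8.
S7 starts exactly when S1 ends (back-to-back, no overlap); S1 is clear from here.
S2 starts before S7 ends → S7 and S2 overlap.
S3 starts after S7 ends; S7 is clear from here.
S3 starts after S2 ends; S2 is clear from here.
S6 starts after S3 ends; S3 is clear from here.
S4 starts before S6 ends → S6 and S4 overlap.
S5 starts before S6 ends → S6 and S5 overlap.
S8 starts after S6 ends.
S5 starts before S4 ends → S4 and S5 overlap.
S8 starts after S4 ends.
S8 starts exactly when S5 ends (back-to-back, no overlap).

S2 & S7, S4 & S5, S4 & S6, S5 & S6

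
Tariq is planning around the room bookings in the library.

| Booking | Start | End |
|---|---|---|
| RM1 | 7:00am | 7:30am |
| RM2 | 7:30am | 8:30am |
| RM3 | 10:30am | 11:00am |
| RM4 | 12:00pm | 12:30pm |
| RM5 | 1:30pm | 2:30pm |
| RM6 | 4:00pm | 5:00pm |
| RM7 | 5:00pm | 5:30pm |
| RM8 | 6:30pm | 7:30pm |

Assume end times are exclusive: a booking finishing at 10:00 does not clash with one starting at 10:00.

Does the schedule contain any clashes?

No

Sorted by start: RM1, RM2, RM3, RM4, RM5, RM6, RM7, RM8.
RM2 starts exactly when RM1 ends (back-to-back, no overlap) — done with RM1.
RM3 starts after RM2 ends — done with RM2.
RM4 starts after RM3 ends — done with RM3.
RM5 starts after RM4 ends — done with RM4.
RM6 starts after RM5 ends — done with RM5.
RM7 starts exactly when RM6 ends (back-to-back, no overlap) — done with RM6.
RM8 starts after RM7 ends.
Every pair is clear; the schedule has no overlaps.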